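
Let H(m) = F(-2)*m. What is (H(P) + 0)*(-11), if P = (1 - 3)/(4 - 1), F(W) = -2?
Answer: -44/3 ≈ -14.667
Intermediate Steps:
P = -⅔ (P = -2/3 = -2*⅓ = -⅔ ≈ -0.66667)
H(m) = -2*m
(H(P) + 0)*(-11) = (-2*(-⅔) + 0)*(-11) = (4/3 + 0)*(-11) = (4/3)*(-11) = -44/3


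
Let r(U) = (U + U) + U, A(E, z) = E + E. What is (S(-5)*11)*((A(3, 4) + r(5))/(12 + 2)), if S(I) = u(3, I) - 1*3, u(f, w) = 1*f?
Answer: 0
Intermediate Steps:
A(E, z) = 2*E
u(f, w) = f
r(U) = 3*U (r(U) = 2*U + U = 3*U)
S(I) = 0 (S(I) = 3 - 1*3 = 3 - 3 = 0)
(S(-5)*11)*((A(3, 4) + r(5))/(12 + 2)) = (0*11)*((2*3 + 3*5)/(12 + 2)) = 0*((6 + 15)/14) = 0*(21*(1/14)) = 0*(3/2) = 0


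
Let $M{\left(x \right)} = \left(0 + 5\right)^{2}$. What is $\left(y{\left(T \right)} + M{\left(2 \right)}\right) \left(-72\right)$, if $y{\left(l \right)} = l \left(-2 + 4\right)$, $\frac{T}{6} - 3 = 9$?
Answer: $-12168$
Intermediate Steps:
$T = 72$ ($T = 18 + 6 \cdot 9 = 18 + 54 = 72$)
$y{\left(l \right)} = 2 l$ ($y{\left(l \right)} = l 2 = 2 l$)
$M{\left(x \right)} = 25$ ($M{\left(x \right)} = 5^{2} = 25$)
$\left(y{\left(T \right)} + M{\left(2 \right)}\right) \left(-72\right) = \left(2 \cdot 72 + 25\right) \left(-72\right) = \left(144 + 25\right) \left(-72\right) = 169 \left(-72\right) = -12168$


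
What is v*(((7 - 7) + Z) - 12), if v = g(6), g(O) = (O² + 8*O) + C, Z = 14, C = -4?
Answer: 160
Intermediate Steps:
g(O) = -4 + O² + 8*O (g(O) = (O² + 8*O) - 4 = -4 + O² + 8*O)
v = 80 (v = -4 + 6² + 8*6 = -4 + 36 + 48 = 80)
v*(((7 - 7) + Z) - 12) = 80*(((7 - 7) + 14) - 12) = 80*((0 + 14) - 12) = 80*(14 - 12) = 80*2 = 160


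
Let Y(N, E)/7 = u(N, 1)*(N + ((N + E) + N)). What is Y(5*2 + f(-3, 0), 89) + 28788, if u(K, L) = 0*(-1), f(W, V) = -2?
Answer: 28788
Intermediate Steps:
u(K, L) = 0
Y(N, E) = 0 (Y(N, E) = 7*(0*(N + ((N + E) + N))) = 7*(0*(N + ((E + N) + N))) = 7*(0*(N + (E + 2*N))) = 7*(0*(E + 3*N)) = 7*0 = 0)
Y(5*2 + f(-3, 0), 89) + 28788 = 0 + 28788 = 28788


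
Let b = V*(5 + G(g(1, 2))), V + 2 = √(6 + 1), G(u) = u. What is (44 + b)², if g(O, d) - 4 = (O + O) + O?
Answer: 1408 + 480*√7 ≈ 2678.0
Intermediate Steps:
g(O, d) = 4 + 3*O (g(O, d) = 4 + ((O + O) + O) = 4 + (2*O + O) = 4 + 3*O)
V = -2 + √7 (V = -2 + √(6 + 1) = -2 + √7 ≈ 0.64575)
b = -24 + 12*√7 (b = (-2 + √7)*(5 + (4 + 3*1)) = (-2 + √7)*(5 + (4 + 3)) = (-2 + √7)*(5 + 7) = (-2 + √7)*12 = -24 + 12*√7 ≈ 7.7490)
(44 + b)² = (44 + (-24 + 12*√7))² = (20 + 12*√7)²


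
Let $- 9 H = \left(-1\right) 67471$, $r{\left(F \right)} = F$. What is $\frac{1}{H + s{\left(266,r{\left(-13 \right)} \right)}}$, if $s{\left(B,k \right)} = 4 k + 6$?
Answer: $\frac{9}{67057} \approx 0.00013421$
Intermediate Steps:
$s{\left(B,k \right)} = 6 + 4 k$
$H = \frac{67471}{9}$ ($H = - \frac{\left(-1\right) 67471}{9} = \left(- \frac{1}{9}\right) \left(-67471\right) = \frac{67471}{9} \approx 7496.8$)
$\frac{1}{H + s{\left(266,r{\left(-13 \right)} \right)}} = \frac{1}{\frac{67471}{9} + \left(6 + 4 \left(-13\right)\right)} = \frac{1}{\frac{67471}{9} + \left(6 - 52\right)} = \frac{1}{\frac{67471}{9} - 46} = \frac{1}{\frac{67057}{9}} = \frac{9}{67057}$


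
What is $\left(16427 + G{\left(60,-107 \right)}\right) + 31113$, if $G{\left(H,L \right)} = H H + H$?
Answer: $51200$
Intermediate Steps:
$G{\left(H,L \right)} = H + H^{2}$ ($G{\left(H,L \right)} = H^{2} + H = H + H^{2}$)
$\left(16427 + G{\left(60,-107 \right)}\right) + 31113 = \left(16427 + 60 \left(1 + 60\right)\right) + 31113 = \left(16427 + 60 \cdot 61\right) + 31113 = \left(16427 + 3660\right) + 31113 = 20087 + 31113 = 51200$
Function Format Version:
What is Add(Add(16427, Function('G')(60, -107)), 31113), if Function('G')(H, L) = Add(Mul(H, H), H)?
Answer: 51200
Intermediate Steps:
Function('G')(H, L) = Add(H, Pow(H, 2)) (Function('G')(H, L) = Add(Pow(H, 2), H) = Add(H, Pow(H, 2)))
Add(Add(16427, Function('G')(60, -107)), 31113) = Add(Add(16427, Mul(60, Add(1, 60))), 31113) = Add(Add(16427, Mul(60, 61)), 31113) = Add(Add(16427, 3660), 31113) = Add(20087, 31113) = 51200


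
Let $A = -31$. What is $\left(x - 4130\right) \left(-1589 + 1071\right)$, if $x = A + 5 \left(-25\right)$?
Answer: $2220148$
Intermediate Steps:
$x = -156$ ($x = -31 + 5 \left(-25\right) = -31 - 125 = -156$)
$\left(x - 4130\right) \left(-1589 + 1071\right) = \left(-156 - 4130\right) \left(-1589 + 1071\right) = \left(-4286\right) \left(-518\right) = 2220148$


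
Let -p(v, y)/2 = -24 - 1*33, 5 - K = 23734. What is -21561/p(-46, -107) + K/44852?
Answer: -161626513/852188 ≈ -189.66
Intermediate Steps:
K = -23729 (K = 5 - 1*23734 = 5 - 23734 = -23729)
p(v, y) = 114 (p(v, y) = -2*(-24 - 1*33) = -2*(-24 - 33) = -2*(-57) = 114)
-21561/p(-46, -107) + K/44852 = -21561/114 - 23729/44852 = -21561*1/114 - 23729*1/44852 = -7187/38 - 23729/44852 = -161626513/852188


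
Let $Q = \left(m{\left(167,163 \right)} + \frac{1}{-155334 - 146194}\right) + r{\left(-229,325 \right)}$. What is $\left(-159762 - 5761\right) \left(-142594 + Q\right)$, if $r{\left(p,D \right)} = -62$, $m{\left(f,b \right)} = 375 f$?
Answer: $\frac{3994332736078987}{301528} \approx 1.3247 \cdot 10^{10}$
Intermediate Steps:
$Q = \frac{18864496263}{301528}$ ($Q = \left(375 \cdot 167 + \frac{1}{-155334 - 146194}\right) - 62 = \left(62625 + \frac{1}{-301528}\right) - 62 = \left(62625 - \frac{1}{301528}\right) - 62 = \frac{18883190999}{301528} - 62 = \frac{18864496263}{301528} \approx 62563.0$)
$\left(-159762 - 5761\right) \left(-142594 + Q\right) = \left(-159762 - 5761\right) \left(-142594 + \frac{18864496263}{301528}\right) = \left(-165523\right) \left(- \frac{24131587369}{301528}\right) = \frac{3994332736078987}{301528}$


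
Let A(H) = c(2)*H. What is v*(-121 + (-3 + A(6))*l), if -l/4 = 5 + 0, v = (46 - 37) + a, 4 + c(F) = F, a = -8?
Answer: 179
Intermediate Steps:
c(F) = -4 + F
v = 1 (v = (46 - 37) - 8 = 9 - 8 = 1)
l = -20 (l = -4*(5 + 0) = -4*5 = -20)
A(H) = -2*H (A(H) = (-4 + 2)*H = -2*H)
v*(-121 + (-3 + A(6))*l) = 1*(-121 + (-3 - 2*6)*(-20)) = 1*(-121 + (-3 - 12)*(-20)) = 1*(-121 - 15*(-20)) = 1*(-121 + 300) = 1*179 = 179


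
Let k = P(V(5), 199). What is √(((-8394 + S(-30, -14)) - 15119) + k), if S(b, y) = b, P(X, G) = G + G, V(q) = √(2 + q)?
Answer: I*√23145 ≈ 152.13*I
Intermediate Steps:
P(X, G) = 2*G
k = 398 (k = 2*199 = 398)
√(((-8394 + S(-30, -14)) - 15119) + k) = √(((-8394 - 30) - 15119) + 398) = √((-8424 - 15119) + 398) = √(-23543 + 398) = √(-23145) = I*√23145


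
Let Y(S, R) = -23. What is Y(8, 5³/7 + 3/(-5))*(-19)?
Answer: 437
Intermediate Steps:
Y(8, 5³/7 + 3/(-5))*(-19) = -23*(-19) = 437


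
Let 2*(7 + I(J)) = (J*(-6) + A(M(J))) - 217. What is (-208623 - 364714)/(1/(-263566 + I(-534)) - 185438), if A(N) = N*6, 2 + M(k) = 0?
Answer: 300526628627/97201221900 ≈ 3.0918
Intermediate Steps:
M(k) = -2 (M(k) = -2 + 0 = -2)
A(N) = 6*N
I(J) = -243/2 - 3*J (I(J) = -7 + ((J*(-6) + 6*(-2)) - 217)/2 = -7 + ((-6*J - 12) - 217)/2 = -7 + ((-12 - 6*J) - 217)/2 = -7 + (-229 - 6*J)/2 = -7 + (-229/2 - 3*J) = -243/2 - 3*J)
(-208623 - 364714)/(1/(-263566 + I(-534)) - 185438) = (-208623 - 364714)/(1/(-263566 + (-243/2 - 3*(-534))) - 185438) = -573337/(1/(-263566 + (-243/2 + 1602)) - 185438) = -573337/(1/(-263566 + 2961/2) - 185438) = -573337/(1/(-524171/2) - 185438) = -573337/(-2/524171 - 185438) = -573337/(-97201221900/524171) = -573337*(-524171/97201221900) = 300526628627/97201221900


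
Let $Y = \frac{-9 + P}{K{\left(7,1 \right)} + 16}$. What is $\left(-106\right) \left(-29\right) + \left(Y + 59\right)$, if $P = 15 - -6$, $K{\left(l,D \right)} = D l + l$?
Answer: $\frac{15667}{5} \approx 3133.4$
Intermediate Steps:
$K{\left(l,D \right)} = l + D l$
$P = 21$ ($P = 15 + 6 = 21$)
$Y = \frac{2}{5}$ ($Y = \frac{-9 + 21}{7 \left(1 + 1\right) + 16} = \frac{12}{7 \cdot 2 + 16} = \frac{12}{14 + 16} = \frac{12}{30} = 12 \cdot \frac{1}{30} = \frac{2}{5} \approx 0.4$)
$\left(-106\right) \left(-29\right) + \left(Y + 59\right) = \left(-106\right) \left(-29\right) + \left(\frac{2}{5} + 59\right) = 3074 + \frac{297}{5} = \frac{15667}{5}$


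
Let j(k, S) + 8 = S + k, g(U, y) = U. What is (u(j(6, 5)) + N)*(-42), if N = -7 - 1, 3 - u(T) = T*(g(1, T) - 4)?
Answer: -168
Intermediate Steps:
j(k, S) = -8 + S + k (j(k, S) = -8 + (S + k) = -8 + S + k)
u(T) = 3 + 3*T (u(T) = 3 - T*(1 - 4) = 3 - T*(-3) = 3 - (-3)*T = 3 + 3*T)
N = -8
(u(j(6, 5)) + N)*(-42) = ((3 + 3*(-8 + 5 + 6)) - 8)*(-42) = ((3 + 3*3) - 8)*(-42) = ((3 + 9) - 8)*(-42) = (12 - 8)*(-42) = 4*(-42) = -168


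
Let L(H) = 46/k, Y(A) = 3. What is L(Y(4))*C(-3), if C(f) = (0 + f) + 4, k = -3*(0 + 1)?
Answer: -46/3 ≈ -15.333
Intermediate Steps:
k = -3 (k = -3*1 = -3)
C(f) = 4 + f (C(f) = f + 4 = 4 + f)
L(H) = -46/3 (L(H) = 46/(-3) = 46*(-1/3) = -46/3)
L(Y(4))*C(-3) = -46*(4 - 3)/3 = -46/3*1 = -46/3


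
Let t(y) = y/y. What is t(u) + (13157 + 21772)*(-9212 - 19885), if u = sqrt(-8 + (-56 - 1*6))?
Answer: -1016329112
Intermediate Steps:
u = I*sqrt(70) (u = sqrt(-8 + (-56 - 6)) = sqrt(-8 - 62) = sqrt(-70) = I*sqrt(70) ≈ 8.3666*I)
t(y) = 1
t(u) + (13157 + 21772)*(-9212 - 19885) = 1 + (13157 + 21772)*(-9212 - 19885) = 1 + 34929*(-29097) = 1 - 1016329113 = -1016329112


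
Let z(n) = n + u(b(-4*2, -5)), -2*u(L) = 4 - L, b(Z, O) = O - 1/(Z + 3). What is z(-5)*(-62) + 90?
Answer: 3364/5 ≈ 672.80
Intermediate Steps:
b(Z, O) = O - 1/(3 + Z)
u(L) = -2 + L/2 (u(L) = -(4 - L)/2 = -2 + L/2)
z(n) = -22/5 + n (z(n) = n + (-2 + ((-1 + 3*(-5) - (-20)*2)/(3 - 4*2))/2) = n + (-2 + ((-1 - 15 - 5*(-8))/(3 - 8))/2) = n + (-2 + ((-1 - 15 + 40)/(-5))/2) = n + (-2 + (-1/5*24)/2) = n + (-2 + (1/2)*(-24/5)) = n + (-2 - 12/5) = n - 22/5 = -22/5 + n)
z(-5)*(-62) + 90 = (-22/5 - 5)*(-62) + 90 = -47/5*(-62) + 90 = 2914/5 + 90 = 3364/5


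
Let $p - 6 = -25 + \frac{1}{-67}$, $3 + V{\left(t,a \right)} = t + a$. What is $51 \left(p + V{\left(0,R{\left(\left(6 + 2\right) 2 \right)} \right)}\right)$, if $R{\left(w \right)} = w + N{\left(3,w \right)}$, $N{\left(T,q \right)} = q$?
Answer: $\frac{34119}{67} \approx 509.24$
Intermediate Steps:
$R{\left(w \right)} = 2 w$ ($R{\left(w \right)} = w + w = 2 w$)
$V{\left(t,a \right)} = -3 + a + t$ ($V{\left(t,a \right)} = -3 + \left(t + a\right) = -3 + \left(a + t\right) = -3 + a + t$)
$p = - \frac{1274}{67}$ ($p = 6 - \left(25 - \frac{1}{-67}\right) = 6 - \frac{1676}{67} = - \frac{1274}{67} \approx -19.015$)
$51 \left(p + V{\left(0,R{\left(\left(6 + 2\right) 2 \right)} \right)}\right) = 51 \left(- \frac{1274}{67} + \left(-3 + 2 \left(6 + 2\right) 2 + 0\right)\right) = 51 \left(- \frac{1274}{67} + \left(-3 + 2 \cdot 8 \cdot 2 + 0\right)\right) = 51 \left(- \frac{1274}{67} + \left(-3 + 2 \cdot 16 + 0\right)\right) = 51 \left(- \frac{1274}{67} + \left(-3 + 32 + 0\right)\right) = 51 \left(- \frac{1274}{67} + 29\right) = 51 \cdot \frac{669}{67} = \frac{34119}{67}$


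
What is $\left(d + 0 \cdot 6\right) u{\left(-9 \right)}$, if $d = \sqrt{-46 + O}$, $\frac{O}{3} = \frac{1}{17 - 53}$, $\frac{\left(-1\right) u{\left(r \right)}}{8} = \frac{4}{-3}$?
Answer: $\frac{16 i \sqrt{1659}}{9} \approx 72.41 i$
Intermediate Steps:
$u{\left(r \right)} = \frac{32}{3}$ ($u{\left(r \right)} = - 8 \frac{4}{-3} = - 8 \cdot 4 \left(- \frac{1}{3}\right) = \left(-8\right) \left(- \frac{4}{3}\right) = \frac{32}{3}$)
$O = - \frac{1}{12}$ ($O = \frac{3}{17 - 53} = \frac{3}{-36} = 3 \left(- \frac{1}{36}\right) = - \frac{1}{12} \approx -0.083333$)
$d = \frac{i \sqrt{1659}}{6}$ ($d = \sqrt{-46 - \frac{1}{12}} = \sqrt{- \frac{553}{12}} = \frac{i \sqrt{1659}}{6} \approx 6.7885 i$)
$\left(d + 0 \cdot 6\right) u{\left(-9 \right)} = \left(\frac{i \sqrt{1659}}{6} + 0 \cdot 6\right) \frac{32}{3} = \left(\frac{i \sqrt{1659}}{6} + 0\right) \frac{32}{3} = \frac{i \sqrt{1659}}{6} \cdot \frac{32}{3} = \frac{16 i \sqrt{1659}}{9}$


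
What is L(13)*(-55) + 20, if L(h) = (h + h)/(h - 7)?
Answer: -655/3 ≈ -218.33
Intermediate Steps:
L(h) = 2*h/(-7 + h) (L(h) = (2*h)/(-7 + h) = 2*h/(-7 + h))
L(13)*(-55) + 20 = (2*13/(-7 + 13))*(-55) + 20 = (2*13/6)*(-55) + 20 = (2*13*(1/6))*(-55) + 20 = (13/3)*(-55) + 20 = -715/3 + 20 = -655/3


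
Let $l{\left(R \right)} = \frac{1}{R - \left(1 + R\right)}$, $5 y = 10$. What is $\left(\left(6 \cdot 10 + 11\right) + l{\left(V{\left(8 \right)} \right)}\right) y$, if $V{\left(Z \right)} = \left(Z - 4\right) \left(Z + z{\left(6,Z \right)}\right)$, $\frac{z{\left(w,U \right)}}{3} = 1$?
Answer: $140$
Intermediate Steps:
$y = 2$ ($y = \frac{1}{5} \cdot 10 = 2$)
$z{\left(w,U \right)} = 3$ ($z{\left(w,U \right)} = 3 \cdot 1 = 3$)
$V{\left(Z \right)} = \left(-4 + Z\right) \left(3 + Z\right)$ ($V{\left(Z \right)} = \left(Z - 4\right) \left(Z + 3\right) = \left(-4 + Z\right) \left(3 + Z\right)$)
$l{\left(R \right)} = -1$ ($l{\left(R \right)} = \frac{1}{-1} = -1$)
$\left(\left(6 \cdot 10 + 11\right) + l{\left(V{\left(8 \right)} \right)}\right) y = \left(\left(6 \cdot 10 + 11\right) - 1\right) 2 = \left(\left(60 + 11\right) - 1\right) 2 = \left(71 - 1\right) 2 = 70 \cdot 2 = 140$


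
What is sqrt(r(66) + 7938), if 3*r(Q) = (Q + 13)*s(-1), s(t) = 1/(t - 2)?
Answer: sqrt(71363)/3 ≈ 89.046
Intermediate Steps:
s(t) = 1/(-2 + t)
r(Q) = -13/9 - Q/9 (r(Q) = ((Q + 13)/(-2 - 1))/3 = ((13 + Q)/(-3))/3 = ((13 + Q)*(-1/3))/3 = (-13/3 - Q/3)/3 = -13/9 - Q/9)
sqrt(r(66) + 7938) = sqrt((-13/9 - 1/9*66) + 7938) = sqrt((-13/9 - 22/3) + 7938) = sqrt(-79/9 + 7938) = sqrt(71363/9) = sqrt(71363)/3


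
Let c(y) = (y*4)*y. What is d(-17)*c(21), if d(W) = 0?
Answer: 0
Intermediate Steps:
c(y) = 4*y² (c(y) = (4*y)*y = 4*y²)
d(-17)*c(21) = 0*(4*21²) = 0*(4*441) = 0*1764 = 0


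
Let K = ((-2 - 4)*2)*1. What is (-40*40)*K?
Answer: 19200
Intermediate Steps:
K = -12 (K = -6*2*1 = -12*1 = -12)
(-40*40)*K = -40*40*(-12) = -1600*(-12) = 19200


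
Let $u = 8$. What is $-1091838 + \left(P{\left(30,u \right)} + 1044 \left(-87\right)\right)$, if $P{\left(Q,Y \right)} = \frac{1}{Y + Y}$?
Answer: $- \frac{18922655}{16} \approx -1.1827 \cdot 10^{6}$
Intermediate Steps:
$P{\left(Q,Y \right)} = \frac{1}{2 Y}$
$-1091838 + \left(P{\left(30,u \right)} + 1044 \left(-87\right)\right) = -1091838 + \left(\frac{1}{2 \cdot 8} + 1044 \left(-87\right)\right) = -1091838 + \left(\frac{1}{2} \cdot \frac{1}{8} - 90828\right) = -1091838 + \left(\frac{1}{16} - 90828\right) = -1091838 - \frac{1453247}{16} = - \frac{18922655}{16}$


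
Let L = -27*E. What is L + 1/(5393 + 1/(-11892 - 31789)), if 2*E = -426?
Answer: 1354772499313/235571632 ≈ 5751.0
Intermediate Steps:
E = -213 (E = (½)*(-426) = -213)
L = 5751 (L = -27*(-213) = 5751)
L + 1/(5393 + 1/(-11892 - 31789)) = 5751 + 1/(5393 + 1/(-11892 - 31789)) = 5751 + 1/(5393 + 1/(-43681)) = 5751 + 1/(5393 - 1/43681) = 5751 + 1/(235571632/43681) = 5751 + 43681/235571632 = 1354772499313/235571632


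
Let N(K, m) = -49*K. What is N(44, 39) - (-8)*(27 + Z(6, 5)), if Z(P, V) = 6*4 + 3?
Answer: -1724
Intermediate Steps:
Z(P, V) = 27 (Z(P, V) = 24 + 3 = 27)
N(44, 39) - (-8)*(27 + Z(6, 5)) = -49*44 - (-8)*(27 + 27) = -2156 - (-8)*54 = -2156 - 1*(-432) = -2156 + 432 = -1724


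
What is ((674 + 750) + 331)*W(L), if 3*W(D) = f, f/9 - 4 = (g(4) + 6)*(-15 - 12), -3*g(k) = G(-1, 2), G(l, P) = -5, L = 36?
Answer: -1068795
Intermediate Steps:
g(k) = 5/3 (g(k) = -⅓*(-5) = 5/3)
f = -1827 (f = 36 + 9*((5/3 + 6)*(-15 - 12)) = 36 + 9*((23/3)*(-27)) = 36 + 9*(-207) = 36 - 1863 = -1827)
W(D) = -609 (W(D) = (⅓)*(-1827) = -609)
((674 + 750) + 331)*W(L) = ((674 + 750) + 331)*(-609) = (1424 + 331)*(-609) = 1755*(-609) = -1068795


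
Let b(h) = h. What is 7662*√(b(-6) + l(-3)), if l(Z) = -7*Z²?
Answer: 7662*I*√69 ≈ 63645.0*I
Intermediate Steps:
7662*√(b(-6) + l(-3)) = 7662*√(-6 - 7*(-3)²) = 7662*√(-6 - 7*9) = 7662*√(-6 - 63) = 7662*√(-69) = 7662*(I*√69) = 7662*I*√69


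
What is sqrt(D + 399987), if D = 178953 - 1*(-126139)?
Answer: sqrt(705079) ≈ 839.69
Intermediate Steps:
D = 305092 (D = 178953 + 126139 = 305092)
sqrt(D + 399987) = sqrt(305092 + 399987) = sqrt(705079)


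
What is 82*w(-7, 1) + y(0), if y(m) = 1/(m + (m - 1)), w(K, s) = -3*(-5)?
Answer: 1229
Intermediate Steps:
w(K, s) = 15
y(m) = 1/(-1 + 2*m) (y(m) = 1/(m + (-1 + m)) = 1/(-1 + 2*m))
82*w(-7, 1) + y(0) = 82*15 + 1/(-1 + 2*0) = 1230 + 1/(-1 + 0) = 1230 + 1/(-1) = 1230 - 1 = 1229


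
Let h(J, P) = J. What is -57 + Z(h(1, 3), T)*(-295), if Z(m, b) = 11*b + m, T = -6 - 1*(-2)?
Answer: 12628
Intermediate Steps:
T = -4 (T = -6 + 2 = -4)
Z(m, b) = m + 11*b
-57 + Z(h(1, 3), T)*(-295) = -57 + (1 + 11*(-4))*(-295) = -57 + (1 - 44)*(-295) = -57 - 43*(-295) = -57 + 12685 = 12628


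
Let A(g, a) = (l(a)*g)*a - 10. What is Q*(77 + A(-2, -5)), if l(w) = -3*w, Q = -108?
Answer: -23436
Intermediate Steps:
A(g, a) = -10 - 3*g*a**2 (A(g, a) = ((-3*a)*g)*a - 10 = (-3*a*g)*a - 10 = -3*g*a**2 - 10 = -10 - 3*g*a**2)
Q*(77 + A(-2, -5)) = -108*(77 + (-10 - 3*(-2)*(-5)**2)) = -108*(77 + (-10 - 3*(-2)*25)) = -108*(77 + (-10 + 150)) = -108*(77 + 140) = -108*217 = -23436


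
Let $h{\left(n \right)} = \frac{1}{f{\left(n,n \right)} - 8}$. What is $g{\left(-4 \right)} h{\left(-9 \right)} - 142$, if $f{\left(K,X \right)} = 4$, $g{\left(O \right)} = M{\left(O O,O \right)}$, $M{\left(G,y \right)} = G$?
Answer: $-146$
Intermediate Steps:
$g{\left(O \right)} = O^{2}$ ($g{\left(O \right)} = O O = O^{2}$)
$h{\left(n \right)} = - \frac{1}{4}$ ($h{\left(n \right)} = \frac{1}{4 - 8} = \frac{1}{-4} = - \frac{1}{4}$)
$g{\left(-4 \right)} h{\left(-9 \right)} - 142 = \left(-4\right)^{2} \left(- \frac{1}{4}\right) - 142 = 16 \left(- \frac{1}{4}\right) - 142 = -4 - 142 = -146$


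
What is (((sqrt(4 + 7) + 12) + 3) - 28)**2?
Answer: (13 - sqrt(11))**2 ≈ 93.768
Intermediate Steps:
(((sqrt(4 + 7) + 12) + 3) - 28)**2 = (((sqrt(11) + 12) + 3) - 28)**2 = (((12 + sqrt(11)) + 3) - 28)**2 = ((15 + sqrt(11)) - 28)**2 = (-13 + sqrt(11))**2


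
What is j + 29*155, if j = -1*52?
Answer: 4443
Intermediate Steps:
j = -52
j + 29*155 = -52 + 29*155 = -52 + 4495 = 4443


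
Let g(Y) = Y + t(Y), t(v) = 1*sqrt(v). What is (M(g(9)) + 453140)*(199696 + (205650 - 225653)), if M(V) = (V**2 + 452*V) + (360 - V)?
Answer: 82489149808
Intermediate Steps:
t(v) = sqrt(v)
g(Y) = Y + sqrt(Y)
M(V) = 360 + V**2 + 451*V
(M(g(9)) + 453140)*(199696 + (205650 - 225653)) = ((360 + (9 + sqrt(9))**2 + 451*(9 + sqrt(9))) + 453140)*(199696 + (205650 - 225653)) = ((360 + (9 + 3)**2 + 451*(9 + 3)) + 453140)*(199696 - 20003) = ((360 + 12**2 + 451*12) + 453140)*179693 = ((360 + 144 + 5412) + 453140)*179693 = (5916 + 453140)*179693 = 459056*179693 = 82489149808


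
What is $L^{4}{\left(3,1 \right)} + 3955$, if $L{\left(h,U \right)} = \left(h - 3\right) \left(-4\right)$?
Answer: $3955$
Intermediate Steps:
$L{\left(h,U \right)} = 12 - 4 h$ ($L{\left(h,U \right)} = \left(-3 + h\right) \left(-4\right) = 12 - 4 h$)
$L^{4}{\left(3,1 \right)} + 3955 = \left(12 - 12\right)^{4} + 3955 = 0^{4} + 3955 = 0 + 3955 = 3955$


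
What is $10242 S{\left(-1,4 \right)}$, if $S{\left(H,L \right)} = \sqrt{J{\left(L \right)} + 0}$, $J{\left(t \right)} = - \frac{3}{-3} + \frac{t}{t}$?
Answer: $10242 \sqrt{2} \approx 14484.0$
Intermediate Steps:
$J{\left(t \right)} = 2$ ($J{\left(t \right)} = \left(-3\right) \left(- \frac{1}{3}\right) + 1 = 1 + 1 = 2$)
$S{\left(H,L \right)} = \sqrt{2}$ ($S{\left(H,L \right)} = \sqrt{2 + 0} = \sqrt{2}$)
$10242 S{\left(-1,4 \right)} = 10242 \sqrt{2}$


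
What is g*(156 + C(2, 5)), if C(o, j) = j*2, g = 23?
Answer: 3818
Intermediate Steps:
C(o, j) = 2*j
g*(156 + C(2, 5)) = 23*(156 + 2*5) = 23*(156 + 10) = 23*166 = 3818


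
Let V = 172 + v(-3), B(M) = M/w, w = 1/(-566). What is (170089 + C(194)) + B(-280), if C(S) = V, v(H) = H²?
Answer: 328750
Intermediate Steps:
w = -1/566 ≈ -0.0017668
B(M) = -566*M (B(M) = M/(-1/566) = M*(-566) = -566*M)
V = 181 (V = 172 + (-3)² = 172 + 9 = 181)
C(S) = 181
(170089 + C(194)) + B(-280) = (170089 + 181) - 566*(-280) = 170270 + 158480 = 328750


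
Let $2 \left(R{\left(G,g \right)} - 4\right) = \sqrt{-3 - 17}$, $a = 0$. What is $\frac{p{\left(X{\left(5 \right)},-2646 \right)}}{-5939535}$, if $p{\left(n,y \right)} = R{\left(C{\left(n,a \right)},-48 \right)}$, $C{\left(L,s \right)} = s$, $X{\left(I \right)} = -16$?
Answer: $- \frac{4}{5939535} - \frac{i \sqrt{5}}{5939535} \approx -6.7345 \cdot 10^{-7} - 3.7647 \cdot 10^{-7} i$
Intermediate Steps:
$R{\left(G,g \right)} = 4 + i \sqrt{5}$ ($R{\left(G,g \right)} = 4 + \frac{\sqrt{-3 - 17}}{2} = 4 + \frac{\sqrt{-20}}{2} = 4 + \frac{2 i \sqrt{5}}{2} = 4 + i \sqrt{5}$)
$p{\left(n,y \right)} = 4 + i \sqrt{5}$
$\frac{p{\left(X{\left(5 \right)},-2646 \right)}}{-5939535} = \frac{4 + i \sqrt{5}}{-5939535} = \left(4 + i \sqrt{5}\right) \left(- \frac{1}{5939535}\right) = - \frac{4}{5939535} - \frac{i \sqrt{5}}{5939535}$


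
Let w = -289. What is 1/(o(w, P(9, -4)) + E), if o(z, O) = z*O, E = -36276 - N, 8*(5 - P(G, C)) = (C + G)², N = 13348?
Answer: -8/401327 ≈ -1.9934e-5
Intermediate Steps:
P(G, C) = 5 - (C + G)²/8
E = -49624 (E = -36276 - 1*13348 = -36276 - 13348 = -49624)
o(z, O) = O*z
1/(o(w, P(9, -4)) + E) = 1/((5 - (-4 + 9)²/8)*(-289) - 49624) = 1/((5 - ⅛*5²)*(-289) - 49624) = 1/((5 - ⅛*25)*(-289) - 49624) = 1/((5 - 25/8)*(-289) - 49624) = 1/((15/8)*(-289) - 49624) = 1/(-4335/8 - 49624) = 1/(-401327/8) = -8/401327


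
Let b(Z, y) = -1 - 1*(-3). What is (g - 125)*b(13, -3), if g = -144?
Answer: -538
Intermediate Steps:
b(Z, y) = 2 (b(Z, y) = -1 + 3 = 2)
(g - 125)*b(13, -3) = (-144 - 125)*2 = -269*2 = -538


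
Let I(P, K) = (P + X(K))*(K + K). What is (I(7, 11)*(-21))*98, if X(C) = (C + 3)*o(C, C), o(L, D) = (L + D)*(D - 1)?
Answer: -139767012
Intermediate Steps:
o(L, D) = (-1 + D)*(D + L) (o(L, D) = (D + L)*(-1 + D) = (-1 + D)*(D + L))
X(C) = (3 + C)*(-2*C + 2*C²) (X(C) = (C + 3)*(C² - C - C + C*C) = (3 + C)*(C² - C - C + C²) = (3 + C)*(-2*C + 2*C²))
I(P, K) = 2*K*(P + 2*K*(-1 + K)*(3 + K)) (I(P, K) = (P + 2*K*(-1 + K)*(3 + K))*(K + K) = (P + 2*K*(-1 + K)*(3 + K))*(2*K) = 2*K*(P + 2*K*(-1 + K)*(3 + K)))
(I(7, 11)*(-21))*98 = ((2*11*(7 + 2*11*(-1 + 11)*(3 + 11)))*(-21))*98 = ((2*11*(7 + 2*11*10*14))*(-21))*98 = ((2*11*(7 + 3080))*(-21))*98 = ((2*11*3087)*(-21))*98 = (67914*(-21))*98 = -1426194*98 = -139767012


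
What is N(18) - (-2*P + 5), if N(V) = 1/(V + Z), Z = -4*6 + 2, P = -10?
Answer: -101/4 ≈ -25.250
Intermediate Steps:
Z = -22 (Z = -24 + 2 = -22)
N(V) = 1/(-22 + V) (N(V) = 1/(V - 22) = 1/(-22 + V))
N(18) - (-2*P + 5) = 1/(-22 + 18) - (-2*(-10) + 5) = 1/(-4) - (20 + 5) = -1/4 - 1*25 = -1/4 - 25 = -101/4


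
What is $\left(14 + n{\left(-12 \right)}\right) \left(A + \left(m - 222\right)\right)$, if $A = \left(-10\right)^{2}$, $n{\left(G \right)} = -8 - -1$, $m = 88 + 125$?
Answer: $637$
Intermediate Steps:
$m = 213$
$n{\left(G \right)} = -7$ ($n{\left(G \right)} = -8 + 1 = -7$)
$A = 100$
$\left(14 + n{\left(-12 \right)}\right) \left(A + \left(m - 222\right)\right) = \left(14 - 7\right) \left(100 + \left(213 - 222\right)\right) = 7 \left(100 - 9\right) = 7 \cdot 91 = 637$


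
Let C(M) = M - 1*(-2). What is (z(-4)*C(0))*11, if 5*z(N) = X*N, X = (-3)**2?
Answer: -792/5 ≈ -158.40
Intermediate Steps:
X = 9
z(N) = 9*N/5 (z(N) = (9*N)/5 = 9*N/5)
C(M) = 2 + M (C(M) = M + 2 = 2 + M)
(z(-4)*C(0))*11 = (((9/5)*(-4))*(2 + 0))*11 = -36/5*2*11 = -72/5*11 = -792/5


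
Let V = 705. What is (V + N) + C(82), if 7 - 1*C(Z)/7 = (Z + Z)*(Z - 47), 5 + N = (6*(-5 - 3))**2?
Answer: -37127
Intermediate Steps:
N = 2299 (N = -5 + (6*(-5 - 3))**2 = -5 + (6*(-8))**2 = -5 + (-48)**2 = -5 + 2304 = 2299)
C(Z) = 49 - 14*Z*(-47 + Z) (C(Z) = 49 - 7*(Z + Z)*(Z - 47) = 49 - 7*2*Z*(-47 + Z) = 49 - 14*Z*(-47 + Z))
(V + N) + C(82) = (705 + 2299) + (49 - 14*82**2 + 658*82) = 3004 + (49 - 14*6724 + 53956) = 3004 + (49 - 94136 + 53956) = 3004 - 40131 = -37127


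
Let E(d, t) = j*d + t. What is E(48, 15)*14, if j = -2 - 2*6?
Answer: -9198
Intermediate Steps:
j = -14 (j = -2 - 12 = -14)
E(d, t) = t - 14*d (E(d, t) = -14*d + t = t - 14*d)
E(48, 15)*14 = (15 - 14*48)*14 = (15 - 672)*14 = -657*14 = -9198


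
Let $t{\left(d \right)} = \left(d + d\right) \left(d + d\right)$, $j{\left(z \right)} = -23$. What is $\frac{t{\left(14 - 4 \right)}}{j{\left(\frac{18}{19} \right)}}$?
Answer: $- \frac{400}{23} \approx -17.391$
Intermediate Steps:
$t{\left(d \right)} = 4 d^{2}$ ($t{\left(d \right)} = 2 d 2 d = 4 d^{2}$)
$\frac{t{\left(14 - 4 \right)}}{j{\left(\frac{18}{19} \right)}} = \frac{4 \left(14 - 4\right)^{2}}{-23} = 4 \cdot 10^{2} \left(- \frac{1}{23}\right) = 4 \cdot 100 \left(- \frac{1}{23}\right) = 400 \left(- \frac{1}{23}\right) = - \frac{400}{23}$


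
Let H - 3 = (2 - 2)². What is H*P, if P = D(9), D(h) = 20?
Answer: 60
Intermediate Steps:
P = 20
H = 3 (H = 3 + (2 - 2)² = 3 + 0² = 3 + 0 = 3)
H*P = 3*20 = 60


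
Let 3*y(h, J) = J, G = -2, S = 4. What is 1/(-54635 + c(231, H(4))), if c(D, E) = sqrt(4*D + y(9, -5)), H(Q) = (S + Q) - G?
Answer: -163905/8954946908 - sqrt(8301)/8954946908 ≈ -1.8313e-5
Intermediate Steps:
y(h, J) = J/3
H(Q) = 6 + Q (H(Q) = (4 + Q) - 1*(-2) = (4 + Q) + 2 = 6 + Q)
c(D, E) = sqrt(-5/3 + 4*D) (c(D, E) = sqrt(4*D + (1/3)*(-5)) = sqrt(4*D - 5/3) = sqrt(-5/3 + 4*D))
1/(-54635 + c(231, H(4))) = 1/(-54635 + sqrt(-15 + 36*231)/3) = 1/(-54635 + sqrt(-15 + 8316)/3) = 1/(-54635 + sqrt(8301)/3)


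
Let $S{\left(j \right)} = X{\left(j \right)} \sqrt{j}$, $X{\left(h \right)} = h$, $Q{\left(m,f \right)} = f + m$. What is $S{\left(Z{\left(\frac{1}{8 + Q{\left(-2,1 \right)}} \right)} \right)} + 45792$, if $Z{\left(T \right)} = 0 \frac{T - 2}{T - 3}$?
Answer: $45792$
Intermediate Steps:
$Z{\left(T \right)} = 0$ ($Z{\left(T \right)} = 0 \frac{-2 + T}{-3 + T} = 0$)
$S{\left(j \right)} = j^{\frac{3}{2}}$ ($S{\left(j \right)} = j \sqrt{j} = j^{\frac{3}{2}}$)
$S{\left(Z{\left(\frac{1}{8 + Q{\left(-2,1 \right)}} \right)} \right)} + 45792 = 0^{\frac{3}{2}} + 45792 = 0 + 45792 = 45792$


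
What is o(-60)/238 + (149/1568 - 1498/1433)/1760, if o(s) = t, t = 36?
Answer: 10132725661/67228564480 ≈ 0.15072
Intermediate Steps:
o(s) = 36
o(-60)/238 + (149/1568 - 1498/1433)/1760 = 36/238 + (149/1568 - 1498/1433)/1760 = 36*(1/238) + (149*(1/1568) - 1498*1/1433)*(1/1760) = 18/119 + (149/1568 - 1498/1433)*(1/1760) = 18/119 - 2135347/2246944*1/1760 = 18/119 - 2135347/3954621440 = 10132725661/67228564480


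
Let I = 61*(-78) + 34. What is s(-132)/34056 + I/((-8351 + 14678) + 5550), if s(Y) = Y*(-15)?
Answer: -346879/1021422 ≈ -0.33960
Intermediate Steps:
s(Y) = -15*Y
I = -4724 (I = -4758 + 34 = -4724)
s(-132)/34056 + I/((-8351 + 14678) + 5550) = -15*(-132)/34056 - 4724/((-8351 + 14678) + 5550) = 1980*(1/34056) - 4724/(6327 + 5550) = 5/86 - 4724/11877 = -346879/1021422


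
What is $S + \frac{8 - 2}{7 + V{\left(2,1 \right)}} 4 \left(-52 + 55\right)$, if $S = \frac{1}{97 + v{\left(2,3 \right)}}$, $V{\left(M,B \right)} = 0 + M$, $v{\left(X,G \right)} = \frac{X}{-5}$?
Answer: $\frac{3869}{483} \approx 8.0103$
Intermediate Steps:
$v{\left(X,G \right)} = - \frac{X}{5}$ ($v{\left(X,G \right)} = X \left(- \frac{1}{5}\right) = - \frac{X}{5}$)
$V{\left(M,B \right)} = M$
$S = \frac{5}{483}$ ($S = \frac{1}{97 - \frac{2}{5}} = \frac{1}{\frac{483}{5}} = \frac{5}{483} \approx 0.010352$)
$S + \frac{8 - 2}{7 + V{\left(2,1 \right)}} 4 \left(-52 + 55\right) = \frac{5}{483} + \frac{8 - 2}{7 + 2} \cdot 4 \left(-52 + 55\right) = \frac{5}{483} + \frac{6}{9} \cdot 4 \cdot 3 = \frac{5}{483} + 6 \cdot \frac{1}{9} \cdot 4 \cdot 3 = \frac{5}{483} + \frac{2}{3} \cdot 4 \cdot 3 = \frac{5}{483} + \frac{8}{3} \cdot 3 = \frac{5}{483} + 8 = \frac{3869}{483}$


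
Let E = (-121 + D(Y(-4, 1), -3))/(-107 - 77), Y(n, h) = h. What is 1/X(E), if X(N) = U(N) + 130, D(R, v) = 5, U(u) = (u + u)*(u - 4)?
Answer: 1058/133045 ≈ 0.0079522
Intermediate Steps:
U(u) = 2*u*(-4 + u) (U(u) = (2*u)*(-4 + u) = 2*u*(-4 + u))
E = 29/46 (E = (-121 + 5)/(-107 - 77) = -116/(-184) = -116*(-1/184) = 29/46 ≈ 0.63043)
X(N) = 130 + 2*N*(-4 + N) (X(N) = 2*N*(-4 + N) + 130 = 130 + 2*N*(-4 + N))
1/X(E) = 1/(130 + 2*(29/46)*(-4 + 29/46)) = 1/(130 + 2*(29/46)*(-155/46)) = 1/(130 - 4495/1058) = 1/(133045/1058) = 1058/133045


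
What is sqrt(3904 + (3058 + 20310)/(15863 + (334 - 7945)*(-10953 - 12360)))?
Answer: 2*sqrt(7683290644199409897)/88725553 ≈ 62.482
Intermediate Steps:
sqrt(3904 + (3058 + 20310)/(15863 + (334 - 7945)*(-10953 - 12360))) = sqrt(3904 + 23368/(15863 - 7611*(-23313))) = sqrt(3904 + 23368/(15863 + 177435243)) = sqrt(3904 + 23368/177451106) = sqrt(3904 + 23368*(1/177451106)) = sqrt(3904 + 11684/88725553) = sqrt(346384570596/88725553) = 2*sqrt(7683290644199409897)/88725553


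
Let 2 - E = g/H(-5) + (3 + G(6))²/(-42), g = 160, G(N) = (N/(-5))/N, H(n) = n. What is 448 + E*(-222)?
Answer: -178536/25 ≈ -7141.4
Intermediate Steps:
G(N) = -⅕ (G(N) = (N*(-⅕))/N = (-N/5)/N = -⅕)
E = 2564/75 (E = 2 - (160/(-5) + (3 - ⅕)²/(-42)) = 2 - (160*(-⅕) + (14/5)²*(-1/42)) = 2 - (-32 + (196/25)*(-1/42)) = 2 - (-32 - 14/75) = 2 - 1*(-2414/75) = 2 + 2414/75 = 2564/75 ≈ 34.187)
448 + E*(-222) = 448 + (2564/75)*(-222) = 448 - 189736/25 = -178536/25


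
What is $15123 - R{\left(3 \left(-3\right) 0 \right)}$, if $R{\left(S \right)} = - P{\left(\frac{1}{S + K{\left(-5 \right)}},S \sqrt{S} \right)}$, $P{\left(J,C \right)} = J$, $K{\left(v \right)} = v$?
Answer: $\frac{75614}{5} \approx 15123.0$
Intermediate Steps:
$R{\left(S \right)} = - \frac{1}{-5 + S}$ ($R{\left(S \right)} = - \frac{1}{S - 5} = - \frac{1}{-5 + S}$)
$15123 - R{\left(3 \left(-3\right) 0 \right)} = 15123 - - \frac{1}{-5 + 3 \left(-3\right) 0} = 15123 - - \frac{1}{-5 - 0} = 15123 - - \frac{1}{-5 + 0} = 15123 - - \frac{1}{-5} = 15123 - \left(-1\right) \left(- \frac{1}{5}\right) = 15123 - \frac{1}{5} = \frac{75614}{5}$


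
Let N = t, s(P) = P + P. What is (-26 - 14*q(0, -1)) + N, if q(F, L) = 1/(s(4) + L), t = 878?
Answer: 850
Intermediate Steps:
s(P) = 2*P
q(F, L) = 1/(8 + L) (q(F, L) = 1/(2*4 + L) = 1/(8 + L))
N = 878
(-26 - 14*q(0, -1)) + N = (-26 - 14/(8 - 1)) + 878 = (-26 - 14/7) + 878 = (-26 - 14*⅐) + 878 = (-26 - 2) + 878 = -28 + 878 = 850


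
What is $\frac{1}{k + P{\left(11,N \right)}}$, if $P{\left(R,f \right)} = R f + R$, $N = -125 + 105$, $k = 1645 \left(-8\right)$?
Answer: $- \frac{1}{13369} \approx -7.48 \cdot 10^{-5}$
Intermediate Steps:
$k = -13160$
$N = -20$
$P{\left(R,f \right)} = R + R f$
$\frac{1}{k + P{\left(11,N \right)}} = \frac{1}{-13160 + 11 \left(1 - 20\right)} = \frac{1}{-13160 + 11 \left(-19\right)} = \frac{1}{-13160 - 209} = \frac{1}{-13369} = - \frac{1}{13369}$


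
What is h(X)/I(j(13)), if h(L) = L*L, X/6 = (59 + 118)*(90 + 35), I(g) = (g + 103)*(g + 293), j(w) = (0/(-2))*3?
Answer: 17622562500/30179 ≈ 5.8394e+5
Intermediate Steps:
j(w) = 0 (j(w) = (0*(-½))*3 = 0*3 = 0)
I(g) = (103 + g)*(293 + g)
X = 132750 (X = 6*((59 + 118)*(90 + 35)) = 6*(177*125) = 6*22125 = 132750)
h(L) = L²
h(X)/I(j(13)) = 132750²/(30179 + 0² + 396*0) = 17622562500/(30179 + 0 + 0) = 17622562500/30179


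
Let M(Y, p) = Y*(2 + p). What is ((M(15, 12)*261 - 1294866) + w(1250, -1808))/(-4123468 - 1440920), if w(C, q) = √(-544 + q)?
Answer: 103338/463699 - 7*I*√3/1391097 ≈ 0.22286 - 8.7157e-6*I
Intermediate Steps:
((M(15, 12)*261 - 1294866) + w(1250, -1808))/(-4123468 - 1440920) = (((15*(2 + 12))*261 - 1294866) + √(-544 - 1808))/(-4123468 - 1440920) = (((15*14)*261 - 1294866) + √(-2352))/(-5564388) = ((210*261 - 1294866) + 28*I*√3)*(-1/5564388) = ((54810 - 1294866) + 28*I*√3)*(-1/5564388) = (-1240056 + 28*I*√3)*(-1/5564388) = 103338/463699 - 7*I*√3/1391097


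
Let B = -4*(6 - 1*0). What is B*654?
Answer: -15696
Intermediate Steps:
B = -24 (B = -4*(6 + 0) = -4*6 = -24)
B*654 = -24*654 = -15696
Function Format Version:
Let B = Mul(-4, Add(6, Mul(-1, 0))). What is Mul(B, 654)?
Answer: -15696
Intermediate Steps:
B = -24 (B = Mul(-4, Add(6, 0)) = Mul(-4, 6) = -24)
Mul(B, 654) = Mul(-24, 654) = -15696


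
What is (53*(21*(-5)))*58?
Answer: -322770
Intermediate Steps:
(53*(21*(-5)))*58 = (53*(-105))*58 = -5565*58 = -322770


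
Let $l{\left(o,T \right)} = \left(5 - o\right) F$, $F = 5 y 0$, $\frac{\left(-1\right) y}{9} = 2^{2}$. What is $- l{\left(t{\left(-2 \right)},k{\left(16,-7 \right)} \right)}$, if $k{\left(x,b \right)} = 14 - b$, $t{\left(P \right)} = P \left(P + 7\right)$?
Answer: $0$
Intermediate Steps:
$y = -36$ ($y = - 9 \cdot 2^{2} = \left(-9\right) 4 = -36$)
$t{\left(P \right)} = P \left(7 + P\right)$
$F = 0$ ($F = 5 \left(-36\right) 0 = \left(-180\right) 0 = 0$)
$l{\left(o,T \right)} = 0$ ($l{\left(o,T \right)} = \left(5 - o\right) 0 = 0$)
$- l{\left(t{\left(-2 \right)},k{\left(16,-7 \right)} \right)} = \left(-1\right) 0 = 0$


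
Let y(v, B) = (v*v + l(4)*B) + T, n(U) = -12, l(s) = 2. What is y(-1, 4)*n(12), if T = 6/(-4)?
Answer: -90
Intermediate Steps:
T = -3/2 (T = 6*(-¼) = -3/2 ≈ -1.5000)
y(v, B) = -3/2 + v² + 2*B (y(v, B) = (v*v + 2*B) - 3/2 = (v² + 2*B) - 3/2 = -3/2 + v² + 2*B)
y(-1, 4)*n(12) = (-3/2 + (-1)² + 2*4)*(-12) = (-3/2 + 1 + 8)*(-12) = (15/2)*(-12) = -90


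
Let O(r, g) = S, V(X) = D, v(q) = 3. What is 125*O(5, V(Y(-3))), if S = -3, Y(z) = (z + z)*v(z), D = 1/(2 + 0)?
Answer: -375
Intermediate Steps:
D = 1/2 ≈ 0.50000
Y(z) = 6*z (Y(z) = (z + z)*3 = (2*z)*3 = 6*z)
V(X) = 1/2
O(r, g) = -3
125*O(5, V(Y(-3))) = 125*(-3) = -375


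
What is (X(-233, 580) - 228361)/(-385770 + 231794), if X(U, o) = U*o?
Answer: 363501/153976 ≈ 2.3608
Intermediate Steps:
(X(-233, 580) - 228361)/(-385770 + 231794) = (-233*580 - 228361)/(-385770 + 231794) = (-135140 - 228361)/(-153976) = -363501*(-1/153976) = 363501/153976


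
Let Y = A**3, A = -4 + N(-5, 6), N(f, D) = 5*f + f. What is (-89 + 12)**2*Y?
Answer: -233033416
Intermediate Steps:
N(f, D) = 6*f
A = -34 (A = -4 + 6*(-5) = -4 - 30 = -34)
Y = -39304 (Y = (-34)**3 = -39304)
(-89 + 12)**2*Y = (-89 + 12)**2*(-39304) = (-77)**2*(-39304) = 5929*(-39304) = -233033416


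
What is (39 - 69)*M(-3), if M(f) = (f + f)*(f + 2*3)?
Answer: 540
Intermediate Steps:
M(f) = 2*f*(6 + f) (M(f) = (2*f)*(f + 6) = (2*f)*(6 + f) = 2*f*(6 + f))
(39 - 69)*M(-3) = (39 - 69)*(2*(-3)*(6 - 3)) = -60*(-3)*3 = -30*(-18) = 540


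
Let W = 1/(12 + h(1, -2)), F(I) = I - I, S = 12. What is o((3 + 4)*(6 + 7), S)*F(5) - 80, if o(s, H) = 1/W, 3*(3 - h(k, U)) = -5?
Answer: -80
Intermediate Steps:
F(I) = 0
h(k, U) = 14/3 (h(k, U) = 3 - ⅓*(-5) = 3 + 5/3 = 14/3)
W = 3/50 (W = 1/(12 + 14/3) = 1/(50/3) = 3/50 ≈ 0.060000)
o(s, H) = 50/3 (o(s, H) = 1/(3/50) = 50/3)
o((3 + 4)*(6 + 7), S)*F(5) - 80 = (50/3)*0 - 80 = 0 - 80 = -80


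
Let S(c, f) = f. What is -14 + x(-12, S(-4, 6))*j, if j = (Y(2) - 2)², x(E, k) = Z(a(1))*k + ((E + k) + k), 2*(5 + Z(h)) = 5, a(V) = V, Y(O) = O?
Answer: -14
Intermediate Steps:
Z(h) = -5/2 (Z(h) = -5 + (½)*5 = -5 + 5/2 = -5/2)
x(E, k) = E - k/2 (x(E, k) = -5*k/2 + ((E + k) + k) = -5*k/2 + (E + 2*k) = E - k/2)
j = 0 (j = (2 - 2)² = 0² = 0)
-14 + x(-12, S(-4, 6))*j = -14 + (-12 - ½*6)*0 = -14 + (-12 - 3)*0 = -14 - 15*0 = -14 + 0 = -14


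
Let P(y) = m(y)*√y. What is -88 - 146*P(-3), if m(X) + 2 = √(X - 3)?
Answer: -88 + 438*√2 + 292*I*√3 ≈ 531.43 + 505.76*I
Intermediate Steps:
m(X) = -2 + √(-3 + X) (m(X) = -2 + √(X - 3) = -2 + √(-3 + X))
P(y) = √y*(-2 + √(-3 + y)) (P(y) = (-2 + √(-3 + y))*√y = √y*(-2 + √(-3 + y)))
-88 - 146*P(-3) = -88 - 146*√(-3)*(-2 + √(-3 - 3)) = -88 - 146*I*√3*(-2 + √(-6)) = -88 - 146*I*√3*(-2 + I*√6)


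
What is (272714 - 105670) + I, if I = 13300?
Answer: 180344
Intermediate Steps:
(272714 - 105670) + I = (272714 - 105670) + 13300 = 167044 + 13300 = 180344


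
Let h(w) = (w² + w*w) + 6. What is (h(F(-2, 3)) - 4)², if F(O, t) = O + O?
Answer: 1156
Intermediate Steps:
F(O, t) = 2*O
h(w) = 6 + 2*w² (h(w) = (w² + w²) + 6 = 2*w² + 6 = 6 + 2*w²)
(h(F(-2, 3)) - 4)² = ((6 + 2*(2*(-2))²) - 4)² = ((6 + 2*(-4)²) - 4)² = ((6 + 2*16) - 4)² = ((6 + 32) - 4)² = (38 - 4)² = 34² = 1156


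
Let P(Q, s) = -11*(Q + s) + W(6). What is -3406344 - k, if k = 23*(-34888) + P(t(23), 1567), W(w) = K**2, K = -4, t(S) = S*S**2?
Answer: -2452862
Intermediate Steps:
t(S) = S**3
W(w) = 16 (W(w) = (-4)**2 = 16)
P(Q, s) = 16 - 11*Q - 11*s (P(Q, s) = -11*(Q + s) + 16 = (-11*Q - 11*s) + 16 = 16 - 11*Q - 11*s)
k = -953482 (k = 23*(-34888) + (16 - 11*23**3 - 11*1567) = -802424 + (16 - 11*12167 - 17237) = -802424 + (16 - 133837 - 17237) = -802424 - 151058 = -953482)
-3406344 - k = -3406344 - 1*(-953482) = -3406344 + 953482 = -2452862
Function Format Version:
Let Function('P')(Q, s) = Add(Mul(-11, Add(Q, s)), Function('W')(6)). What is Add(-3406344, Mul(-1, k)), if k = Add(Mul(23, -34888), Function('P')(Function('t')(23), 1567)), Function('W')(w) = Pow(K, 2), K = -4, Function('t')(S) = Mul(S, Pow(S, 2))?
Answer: -2452862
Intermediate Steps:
Function('t')(S) = Pow(S, 3)
Function('W')(w) = 16 (Function('W')(w) = Pow(-4, 2) = 16)
Function('P')(Q, s) = Add(16, Mul(-11, Q), Mul(-11, s)) (Function('P')(Q, s) = Add(Mul(-11, Add(Q, s)), 16) = Add(Add(Mul(-11, Q), Mul(-11, s)), 16) = Add(16, Mul(-11, Q), Mul(-11, s)))
k = -953482 (k = Add(Mul(23, -34888), Add(16, Mul(-11, Pow(23, 3)), Mul(-11, 1567))) = Add(-802424, Add(16, Mul(-11, 12167), -17237)) = Add(-802424, Add(16, -133837, -17237)) = Add(-802424, -151058) = -953482)
Add(-3406344, Mul(-1, k)) = Add(-3406344, Mul(-1, -953482)) = Add(-3406344, 953482) = -2452862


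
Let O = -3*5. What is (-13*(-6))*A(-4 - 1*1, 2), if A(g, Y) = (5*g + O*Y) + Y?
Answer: -4134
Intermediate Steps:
O = -15
A(g, Y) = -14*Y + 5*g (A(g, Y) = (5*g - 15*Y) + Y = (-15*Y + 5*g) + Y = -14*Y + 5*g)
(-13*(-6))*A(-4 - 1*1, 2) = (-13*(-6))*(-14*2 + 5*(-4 - 1*1)) = 78*(-28 + 5*(-4 - 1)) = 78*(-28 + 5*(-5)) = 78*(-28 - 25) = 78*(-53) = -4134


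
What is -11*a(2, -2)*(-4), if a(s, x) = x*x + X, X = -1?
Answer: 132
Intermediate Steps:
a(s, x) = -1 + x² (a(s, x) = x*x - 1 = x² - 1 = -1 + x²)
-11*a(2, -2)*(-4) = -11*(-1 + (-2)²)*(-4) = -11*(-1 + 4)*(-4) = -11*3*(-4) = -33*(-4) = 132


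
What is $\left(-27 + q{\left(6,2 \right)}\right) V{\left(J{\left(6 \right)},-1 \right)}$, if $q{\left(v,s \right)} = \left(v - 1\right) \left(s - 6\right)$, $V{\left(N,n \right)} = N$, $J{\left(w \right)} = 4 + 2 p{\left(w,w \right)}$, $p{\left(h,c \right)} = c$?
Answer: $-752$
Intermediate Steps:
$J{\left(w \right)} = 4 + 2 w$
$q{\left(v,s \right)} = \left(-1 + v\right) \left(-6 + s\right)$
$\left(-27 + q{\left(6,2 \right)}\right) V{\left(J{\left(6 \right)},-1 \right)} = \left(-27 + \left(6 - 2 - 36 + 2 \cdot 6\right)\right) \left(4 + 2 \cdot 6\right) = \left(-27 + \left(6 - 2 - 36 + 12\right)\right) \left(4 + 12\right) = \left(-27 - 20\right) 16 = \left(-47\right) 16 = -752$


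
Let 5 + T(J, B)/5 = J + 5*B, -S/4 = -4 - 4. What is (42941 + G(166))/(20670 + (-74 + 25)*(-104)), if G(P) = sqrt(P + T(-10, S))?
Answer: 42941/25766 + 9*sqrt(11)/25766 ≈ 1.6677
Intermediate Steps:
S = 32 (S = -4*(-4 - 4) = -4*(-8) = 32)
T(J, B) = -25 + 5*J + 25*B (T(J, B) = -25 + 5*(J + 5*B) = -25 + (5*J + 25*B) = -25 + 5*J + 25*B)
G(P) = sqrt(725 + P) (G(P) = sqrt(P + (-25 + 5*(-10) + 25*32)) = sqrt(P + (-25 - 50 + 800)) = sqrt(P + 725) = sqrt(725 + P))
(42941 + G(166))/(20670 + (-74 + 25)*(-104)) = (42941 + sqrt(725 + 166))/(20670 + (-74 + 25)*(-104)) = (42941 + sqrt(891))/(20670 - 49*(-104)) = (42941 + 9*sqrt(11))/(20670 + 5096) = (42941 + 9*sqrt(11))/25766 = (42941 + 9*sqrt(11))*(1/25766) = 42941/25766 + 9*sqrt(11)/25766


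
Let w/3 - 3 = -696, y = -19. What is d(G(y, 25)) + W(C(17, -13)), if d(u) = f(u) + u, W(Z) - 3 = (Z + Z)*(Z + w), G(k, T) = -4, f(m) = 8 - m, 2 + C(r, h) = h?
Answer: 62831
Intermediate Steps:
C(r, h) = -2 + h
w = -2079 (w = 9 + 3*(-696) = 9 - 2088 = -2079)
W(Z) = 3 + 2*Z*(-2079 + Z) (W(Z) = 3 + (Z + Z)*(Z - 2079) = 3 + (2*Z)*(-2079 + Z) = 3 + 2*Z*(-2079 + Z))
d(u) = 8 (d(u) = (8 - u) + u = 8)
d(G(y, 25)) + W(C(17, -13)) = 8 + (3 - 4158*(-2 - 13) + 2*(-2 - 13)**2) = 8 + (3 - 4158*(-15) + 2*(-15)**2) = 8 + (3 + 62370 + 2*225) = 8 + (3 + 62370 + 450) = 8 + 62823 = 62831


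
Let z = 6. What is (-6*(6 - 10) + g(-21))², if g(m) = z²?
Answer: 3600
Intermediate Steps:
g(m) = 36 (g(m) = 6² = 36)
(-6*(6 - 10) + g(-21))² = (-6*(6 - 10) + 36)² = (-6*(-4) + 36)² = (24 + 36)² = 60² = 3600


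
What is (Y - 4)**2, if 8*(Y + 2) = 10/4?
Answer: 8281/256 ≈ 32.348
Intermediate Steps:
Y = -27/16 (Y = -2 + (10/4)/8 = -2 + (10*(1/4))/8 = -2 + (1/8)*(5/2) = -2 + 5/16 = -27/16 ≈ -1.6875)
(Y - 4)**2 = (-27/16 - 4)**2 = (-91/16)**2 = 8281/256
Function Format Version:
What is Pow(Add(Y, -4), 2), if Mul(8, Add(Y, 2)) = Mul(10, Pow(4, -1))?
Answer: Rational(8281, 256) ≈ 32.348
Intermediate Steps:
Y = Rational(-27, 16) (Y = Add(-2, Mul(Rational(1, 8), Mul(10, Pow(4, -1)))) = Add(-2, Mul(Rational(1, 8), Mul(10, Rational(1, 4)))) = Add(-2, Mul(Rational(1, 8), Rational(5, 2))) = Add(-2, Rational(5, 16)) = Rational(-27, 16) ≈ -1.6875)
Pow(Add(Y, -4), 2) = Pow(Add(Rational(-27, 16), -4), 2) = Pow(Rational(-91, 16), 2) = Rational(8281, 256)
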